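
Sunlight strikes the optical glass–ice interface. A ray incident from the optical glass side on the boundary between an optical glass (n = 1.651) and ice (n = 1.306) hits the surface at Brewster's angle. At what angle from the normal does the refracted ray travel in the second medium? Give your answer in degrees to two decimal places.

θ_t ≈ 51.65°

tan θ_B = n₂/n₁ = 1.306/1.651 = 0.7910, so θ_B = 38.35°.
At Brewster's angle the reflected and refracted rays are perpendicular, so θ_t = 90° − θ_B = 90° − 38.35° = 51.65°.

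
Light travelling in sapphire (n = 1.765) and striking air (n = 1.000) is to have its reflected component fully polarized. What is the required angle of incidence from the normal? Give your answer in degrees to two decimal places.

θ_B ≈ 29.53°

Here n₂/n₁ = 1.000/1.765 = 0.5666, and Brewster's law gives tan θ_B = n₂/n₁.
θ_B = arctan(0.5666) = 29.53°.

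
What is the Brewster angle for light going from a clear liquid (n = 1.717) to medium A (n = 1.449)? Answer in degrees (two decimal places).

θ_B ≈ 40.16°

Brewster's condition: tan θ_B = n₂/n₁ = 1.449/1.717 = 0.8439. Taking the arctangent, θ_B = 40.16°.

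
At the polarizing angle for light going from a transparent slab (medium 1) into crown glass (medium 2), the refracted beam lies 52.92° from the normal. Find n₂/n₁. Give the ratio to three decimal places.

θ_B + θ_t = 90°, so θ_B = 90° − 52.92° = 37.08°.
Then n₂/n₁ = tan θ_B = tan 37.08° = 0.756.

n₂/n₁ ≈ 0.756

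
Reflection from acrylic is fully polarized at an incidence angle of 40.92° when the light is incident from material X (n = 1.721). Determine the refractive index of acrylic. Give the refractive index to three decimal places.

Full polarization of the reflected beam means tan θ_B = n₂/n₁, where n₁ is the incident medium (material X).
n₂ = n₁ tan θ_B = 1.721 × tan 40.92° = 1.492.

n ≈ 1.492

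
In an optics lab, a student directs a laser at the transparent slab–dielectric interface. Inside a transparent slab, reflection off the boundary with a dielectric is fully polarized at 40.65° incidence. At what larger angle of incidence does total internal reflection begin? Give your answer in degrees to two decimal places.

From Brewster, n₂/n₁ = tan θ_B = tan 40.65° = 0.8586.
Then sin θ_c = n₂/n₁ = 0.8586, so θ_c = arcsin 0.8586 = 59.16°.

θ_c ≈ 59.16°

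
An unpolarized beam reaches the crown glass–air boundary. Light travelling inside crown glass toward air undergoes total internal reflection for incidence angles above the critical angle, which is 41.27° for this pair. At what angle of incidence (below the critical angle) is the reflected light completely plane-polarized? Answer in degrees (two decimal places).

θ_B ≈ 33.41°

n₂/n₁ = sin θ_c = sin 41.27° = 0.6596.
tan θ_B equals the same ratio, so θ_B = arctan(0.6596) = 33.41°.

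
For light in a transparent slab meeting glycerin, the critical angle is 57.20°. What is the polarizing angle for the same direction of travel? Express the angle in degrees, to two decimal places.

sin θ_c = n₂/n₁, so n₂/n₁ = sin 57.20° = 0.8406.
Brewster: tan θ_B = n₂/n₁ = 0.8406.
θ_B = arctan(0.8406) = 40.05°.

θ_B ≈ 40.05°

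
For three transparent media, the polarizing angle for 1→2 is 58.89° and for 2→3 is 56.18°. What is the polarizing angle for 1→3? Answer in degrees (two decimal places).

θ_B ≈ 67.99°

Each Brewster angle gives a ratio: n₂/n₁ = tan 58.89° = 1.6571, n₃/n₂ = tan 56.18° = 1.4927.
Multiplying, n₃/n₁ = 1.6571 × 1.4927 = 2.4734, and θ_B(1→3) = arctan 2.4734 = 67.99°.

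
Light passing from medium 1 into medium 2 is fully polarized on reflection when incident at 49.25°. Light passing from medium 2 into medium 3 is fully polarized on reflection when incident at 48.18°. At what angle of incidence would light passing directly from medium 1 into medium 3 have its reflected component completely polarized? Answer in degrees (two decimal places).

Each Brewster angle gives a ratio: n₂/n₁ = tan 49.25° = 1.1606, n₃/n₂ = tan 48.18° = 1.1177.
n₃/n₁ = 1.2971. Then tan θ_B(1→3) = n₃/n₁, so θ_B(1→3) = arctan(1.2971) = 52.37°.

θ_B ≈ 52.37°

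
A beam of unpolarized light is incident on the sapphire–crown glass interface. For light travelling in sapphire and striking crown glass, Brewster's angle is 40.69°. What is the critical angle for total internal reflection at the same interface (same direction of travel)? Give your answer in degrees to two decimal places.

θ_c ≈ 59.30°

tan θ_B = n₂/n₁ = tan 40.69° = 0.8598.
Total internal reflection: sin θ_c = n₂/n₁ = 0.8598.
θ_c = arcsin(0.8598) = 59.30°.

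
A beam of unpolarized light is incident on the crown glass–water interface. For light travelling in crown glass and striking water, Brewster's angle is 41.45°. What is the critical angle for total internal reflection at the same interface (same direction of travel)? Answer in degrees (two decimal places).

θ_c ≈ 62.03°

From Brewster, n₂/n₁ = tan θ_B = tan 41.45° = 0.8832.
Then sin θ_c = n₂/n₁ = 0.8832, so θ_c = arcsin 0.8832 = 62.03°.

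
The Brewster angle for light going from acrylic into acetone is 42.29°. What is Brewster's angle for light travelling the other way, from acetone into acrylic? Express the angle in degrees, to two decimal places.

tan θ_B' = n₁/n₂ = 1/tan θ_B, so θ_B' = 90° − θ_B.
θ_B' = 90° − 42.29° = 47.71°.

θ_B' ≈ 47.71°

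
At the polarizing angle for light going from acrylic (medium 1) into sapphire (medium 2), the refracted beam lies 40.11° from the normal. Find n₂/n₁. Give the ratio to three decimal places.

θ_B + θ_t = 90°, so θ_B = 90° − 40.11° = 49.89°.
Then n₂/n₁ = tan θ_B = tan 49.89° = 1.187.

n₂/n₁ ≈ 1.187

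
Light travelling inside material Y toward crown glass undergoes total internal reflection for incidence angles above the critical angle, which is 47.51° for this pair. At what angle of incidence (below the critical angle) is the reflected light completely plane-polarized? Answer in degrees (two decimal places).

At the critical angle sin θ_c = n₂/n₁, giving n₂/n₁ = sin 47.51° = 0.7374.
Then tan θ_B = n₂/n₁ = 0.7374, so θ_B = arctan 0.7374 = 36.40°.

θ_B ≈ 36.40°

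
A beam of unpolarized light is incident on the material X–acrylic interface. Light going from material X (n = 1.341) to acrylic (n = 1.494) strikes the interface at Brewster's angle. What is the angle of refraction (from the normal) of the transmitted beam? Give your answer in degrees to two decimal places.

θ_t ≈ 41.91°

tan θ_B = n₂/n₁ = 1.494/1.341 = 1.1141, so θ_B = 48.09°.
The refracted ray is perpendicular to the reflected ray, so θ_t = 90° − θ_B = 41.91°.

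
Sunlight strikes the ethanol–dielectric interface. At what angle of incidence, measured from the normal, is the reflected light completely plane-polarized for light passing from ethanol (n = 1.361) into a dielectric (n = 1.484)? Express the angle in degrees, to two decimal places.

θ_B ≈ 47.48°

The reflected p-component vanishes when tan θ_B = n₂/n₁.
Brewster's condition: tan θ_B = n₂/n₁ = 1.484/1.361 = 1.0904.
θ_B = arctan(1.0904) = 47.48°.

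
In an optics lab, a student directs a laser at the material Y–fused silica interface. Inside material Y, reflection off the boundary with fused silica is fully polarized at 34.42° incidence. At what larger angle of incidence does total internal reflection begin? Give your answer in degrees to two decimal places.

θ_c ≈ 43.25°

n₂/n₁ = tan 34.42° = 0.6852; the critical angle satisfies sin θ_c = n₂/n₁.
θ_c = arcsin(0.6852) = 43.25°.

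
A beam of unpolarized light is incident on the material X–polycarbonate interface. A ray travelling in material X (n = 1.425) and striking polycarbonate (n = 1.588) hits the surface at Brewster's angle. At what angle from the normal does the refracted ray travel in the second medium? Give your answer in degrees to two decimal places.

θ_t ≈ 41.90°

First find Brewster's angle: tan θ_B = 1.588/1.425 = 1.1144, giving θ_B = 48.10°.
The refracted ray is perpendicular to the reflected ray, so θ_t = 90° − θ_B = 41.90°.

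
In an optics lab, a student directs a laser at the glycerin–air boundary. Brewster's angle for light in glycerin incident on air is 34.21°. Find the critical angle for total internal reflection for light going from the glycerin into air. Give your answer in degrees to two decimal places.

n₂/n₁ = tan 34.21° = 0.6799; the critical angle satisfies sin θ_c = n₂/n₁.
θ_c = arcsin(0.6799) = 42.83°.

θ_c ≈ 42.83°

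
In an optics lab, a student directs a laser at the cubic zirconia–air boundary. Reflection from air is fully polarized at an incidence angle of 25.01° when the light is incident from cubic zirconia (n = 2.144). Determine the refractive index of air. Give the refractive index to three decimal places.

Brewster's law: tan θ_B = n₂/n₁ (light incident in cubic zirconia, refracted into air).
n₂ = n₁ tan θ_B = 2.144 × tan 25.01° = 1.000.

n ≈ 1.000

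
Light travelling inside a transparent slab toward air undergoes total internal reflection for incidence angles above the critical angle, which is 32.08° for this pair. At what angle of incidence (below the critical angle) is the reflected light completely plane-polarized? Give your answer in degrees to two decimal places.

sin θ_c = n₂/n₁, so n₂/n₁ = sin 32.08° = 0.5311.
Brewster: tan θ_B = n₂/n₁ = 0.5311.
θ_B = arctan(0.5311) = 27.97°.

θ_B ≈ 27.97°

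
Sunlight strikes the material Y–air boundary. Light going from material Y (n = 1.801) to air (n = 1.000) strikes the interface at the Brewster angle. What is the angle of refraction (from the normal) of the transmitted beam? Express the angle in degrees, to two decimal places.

tan θ_B = n₂/n₁ = 1.000/1.801 = 0.5552, so θ_B = 29.04°.
Since θ_B + θ_t = 90° at Brewster incidence, θ_t = 90° − 29.04° = 60.96°.

θ_t ≈ 60.96°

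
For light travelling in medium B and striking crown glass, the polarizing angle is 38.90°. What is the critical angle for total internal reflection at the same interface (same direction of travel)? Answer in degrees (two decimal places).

θ_c ≈ 53.79°

From Brewster, n₂/n₁ = tan θ_B = tan 38.90° = 0.8069.
Then sin θ_c = n₂/n₁ = 0.8069, so θ_c = arcsin 0.8069 = 53.79°.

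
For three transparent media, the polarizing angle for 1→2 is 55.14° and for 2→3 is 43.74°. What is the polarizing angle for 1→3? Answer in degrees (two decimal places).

n₂/n₁ = tan 55.14° = 1.4356 and n₃/n₂ = tan 43.74° = 0.9570.
n₃/n₁ = 1.3738. Then tan θ_B(1→3) = n₃/n₁, so θ_B(1→3) = arctan(1.3738) = 53.95°.

θ_B ≈ 53.95°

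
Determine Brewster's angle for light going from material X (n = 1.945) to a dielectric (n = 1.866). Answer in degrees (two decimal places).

tan θ_B = n₂/n₁ = 1.866/1.945 = 0.9594.
θ_B = arctan(0.9594) = 43.81°.

θ_B ≈ 43.81°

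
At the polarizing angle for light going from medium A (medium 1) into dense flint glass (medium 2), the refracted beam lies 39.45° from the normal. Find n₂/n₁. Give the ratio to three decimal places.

n₂/n₁ ≈ 1.215

At Brewster incidence θ_B = 90° − θ_t = 90° − 39.45° = 50.55°.
tan θ_B = n₂/n₁, so n₂/n₁ = tan 50.55° = 1.215.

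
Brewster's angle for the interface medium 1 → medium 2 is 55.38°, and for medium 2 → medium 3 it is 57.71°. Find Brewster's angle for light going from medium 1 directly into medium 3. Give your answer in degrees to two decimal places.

Each Brewster angle gives a ratio: n₂/n₁ = tan 55.38° = 1.4485, n₃/n₂ = tan 57.71° = 1.5825.
Multiplying, n₃/n₁ = 1.4485 × 1.5825 = 2.2922, and θ_B(1→3) = arctan 2.2922 = 66.43°.

θ_B ≈ 66.43°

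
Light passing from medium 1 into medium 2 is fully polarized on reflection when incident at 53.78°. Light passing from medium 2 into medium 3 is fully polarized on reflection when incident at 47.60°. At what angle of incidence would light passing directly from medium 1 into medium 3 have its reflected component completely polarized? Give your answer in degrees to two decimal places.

Each Brewster angle gives a ratio: n₂/n₁ = tan 53.78° = 1.3653, n₃/n₂ = tan 47.60° = 1.0951.
Multiplying, n₃/n₁ = 1.3653 × 1.0951 = 1.4952, and θ_B(1→3) = arctan 1.4952 = 56.23°.

θ_B ≈ 56.23°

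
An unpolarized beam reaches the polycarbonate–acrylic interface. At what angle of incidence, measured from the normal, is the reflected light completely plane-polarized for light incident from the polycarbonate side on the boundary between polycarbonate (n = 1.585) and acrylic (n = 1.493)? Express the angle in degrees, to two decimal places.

Here n₂/n₁ = 1.493/1.585 = 0.9420, and Brewster's law gives tan θ_B = n₂/n₁.
θ_B = arctan(0.9420) = 43.29°.

θ_B ≈ 43.29°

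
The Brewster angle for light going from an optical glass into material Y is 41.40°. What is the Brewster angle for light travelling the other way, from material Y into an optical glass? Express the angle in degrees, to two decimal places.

tan θ_B' = n₁/n₂ = 1/tan θ_B, so θ_B' = 90° − θ_B.
θ_B' = 90° − 41.40° = 48.60°.

θ_B' ≈ 48.60°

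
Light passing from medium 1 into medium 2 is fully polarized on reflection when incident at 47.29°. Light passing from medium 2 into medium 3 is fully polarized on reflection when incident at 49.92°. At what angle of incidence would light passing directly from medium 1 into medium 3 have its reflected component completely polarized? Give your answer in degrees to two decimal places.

n₂/n₁ = tan 47.29° = 1.0833 and n₃/n₂ = tan 49.92° = 1.1884.
n₃/n₁ = 1.2874. Then tan θ_B(1→3) = n₃/n₁, so θ_B(1→3) = arctan(1.2874) = 52.16°.

θ_B ≈ 52.16°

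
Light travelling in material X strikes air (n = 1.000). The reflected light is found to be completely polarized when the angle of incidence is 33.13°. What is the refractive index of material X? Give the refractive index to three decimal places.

Full polarization of the reflected beam means tan θ_B = n₂/n₁, where n₁ is the incident medium (material X).
n₁ = n₂ / tan θ_B = 1.000 / tan 33.13° = 1.532.

n ≈ 1.532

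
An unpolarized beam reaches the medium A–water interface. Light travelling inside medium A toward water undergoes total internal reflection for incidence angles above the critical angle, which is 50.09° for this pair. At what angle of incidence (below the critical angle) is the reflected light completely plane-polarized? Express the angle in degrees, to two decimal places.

θ_B ≈ 37.49°

n₂/n₁ = sin θ_c = sin 50.09° = 0.7671.
tan θ_B equals the same ratio, so θ_B = arctan(0.7671) = 37.49°.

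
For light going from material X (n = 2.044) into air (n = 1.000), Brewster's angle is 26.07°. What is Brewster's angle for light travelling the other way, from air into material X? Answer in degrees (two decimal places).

tan θ_B' = n₁/n₂ = 1/tan θ_B, so θ_B' = 90° − θ_B.
θ_B' = 90° − 26.07° = 63.93°.

θ_B' ≈ 63.93°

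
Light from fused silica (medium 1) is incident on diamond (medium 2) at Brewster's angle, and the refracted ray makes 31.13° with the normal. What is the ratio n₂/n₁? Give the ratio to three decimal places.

At Brewster incidence θ_B = 90° − θ_t = 90° − 31.13° = 58.87°.
tan θ_B = n₂/n₁, so n₂/n₁ = tan 58.87° = 1.656.

n₂/n₁ ≈ 1.656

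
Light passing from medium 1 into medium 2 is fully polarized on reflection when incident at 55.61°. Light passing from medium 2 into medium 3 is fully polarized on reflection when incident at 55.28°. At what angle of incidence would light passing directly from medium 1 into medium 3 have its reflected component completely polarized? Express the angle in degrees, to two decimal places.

tan θ_B(1→2) = n₂/n₁ = tan 55.61° = 1.4610.
tan θ_B(2→3) = n₃/n₂ = tan 55.28° = 1.4431.
Multiplying, n₃/n₁ = 1.4610 × 1.4431 = 2.1084, and θ_B(1→3) = arctan 2.1084 = 64.63°.

θ_B ≈ 64.63°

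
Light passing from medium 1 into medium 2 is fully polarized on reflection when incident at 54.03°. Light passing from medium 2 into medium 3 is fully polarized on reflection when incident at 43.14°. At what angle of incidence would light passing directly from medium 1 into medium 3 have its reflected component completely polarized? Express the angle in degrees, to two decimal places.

n₂/n₁ = tan 54.03° = 1.3779 and n₃/n₂ = tan 43.14° = 0.9371.
Multiplying, n₃/n₁ = 1.3779 × 0.9371 = 1.2912, and θ_B(1→3) = arctan 1.2912 = 52.24°.

θ_B ≈ 52.24°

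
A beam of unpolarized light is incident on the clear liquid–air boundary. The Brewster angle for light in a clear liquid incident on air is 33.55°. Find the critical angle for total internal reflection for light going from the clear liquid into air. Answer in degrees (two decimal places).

θ_c ≈ 41.54°

n₂/n₁ = tan 33.55° = 0.6631; the critical angle satisfies sin θ_c = n₂/n₁.
θ_c = arcsin(0.6631) = 41.54°.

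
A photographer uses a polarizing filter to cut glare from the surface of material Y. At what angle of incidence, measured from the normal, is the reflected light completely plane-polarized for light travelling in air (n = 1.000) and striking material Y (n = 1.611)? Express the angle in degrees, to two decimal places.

θ_B ≈ 58.17°

At Brewster's angle the reflected and refracted rays are perpendicular, which with Snell's law gives tan θ_B = n₂/n₁.
Here n₂/n₁ = 1.611/1.000 = 1.6110, and Brewster's law gives tan θ_B = n₂/n₁. Taking the arctangent, θ_B = 58.17°.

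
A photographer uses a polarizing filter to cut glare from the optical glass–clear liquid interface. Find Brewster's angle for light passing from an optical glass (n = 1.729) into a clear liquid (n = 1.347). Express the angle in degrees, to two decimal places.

Brewster's condition: tan θ_B = n₂/n₁ = 1.347/1.729 = 0.7791.
θ_B = arctan(0.7791) = 37.92°.

θ_B ≈ 37.92°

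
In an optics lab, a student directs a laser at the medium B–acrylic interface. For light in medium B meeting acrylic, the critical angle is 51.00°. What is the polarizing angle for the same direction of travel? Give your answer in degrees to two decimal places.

sin θ_c = n₂/n₁, so n₂/n₁ = sin 51.00° = 0.7771.
Brewster: tan θ_B = n₂/n₁ = 0.7771.
θ_B = arctan(0.7771) = 37.85°.

θ_B ≈ 37.85°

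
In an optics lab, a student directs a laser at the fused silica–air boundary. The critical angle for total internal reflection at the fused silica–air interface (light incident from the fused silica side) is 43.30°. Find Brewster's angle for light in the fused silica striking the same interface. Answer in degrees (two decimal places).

θ_B ≈ 34.44°

n₂/n₁ = sin θ_c = sin 43.30° = 0.6858.
tan θ_B equals the same ratio, so θ_B = arctan(0.6858) = 34.44°.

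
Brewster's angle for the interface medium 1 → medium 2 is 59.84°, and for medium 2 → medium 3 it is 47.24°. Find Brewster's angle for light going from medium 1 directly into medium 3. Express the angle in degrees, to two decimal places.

n₂/n₁ = tan 59.84° = 1.7209 and n₃/n₂ = tan 47.24° = 1.0814.
So n₃/n₁ = (n₂/n₁)(n₃/n₂) = 1.7209 × 1.0814 = 1.8610.
θ_B(1→3) = arctan(1.8610) = 61.75°.

θ_B ≈ 61.75°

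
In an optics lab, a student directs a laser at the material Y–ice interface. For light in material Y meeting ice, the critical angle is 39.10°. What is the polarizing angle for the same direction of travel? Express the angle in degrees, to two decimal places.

At the critical angle sin θ_c = n₂/n₁, giving n₂/n₁ = sin 39.10° = 0.6307.
Then tan θ_B = n₂/n₁ = 0.6307, so θ_B = arctan 0.6307 = 32.24°.

θ_B ≈ 32.24°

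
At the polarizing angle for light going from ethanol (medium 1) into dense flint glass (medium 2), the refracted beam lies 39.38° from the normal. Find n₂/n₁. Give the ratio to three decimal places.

At Brewster incidence θ_B = 90° − θ_t = 90° − 39.38° = 50.62°.
Then n₂/n₁ = tan θ_B = tan 50.62° = 1.218.

n₂/n₁ ≈ 1.218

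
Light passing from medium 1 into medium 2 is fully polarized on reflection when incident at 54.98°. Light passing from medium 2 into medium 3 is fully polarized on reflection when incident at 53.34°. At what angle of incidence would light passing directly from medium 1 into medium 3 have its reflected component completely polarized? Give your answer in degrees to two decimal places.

θ_B ≈ 62.46°

Each Brewster angle gives a ratio: n₂/n₁ = tan 54.98° = 1.4271, n₃/n₂ = tan 53.34° = 1.3436.
n₃/n₁ = 1.9174. Then tan θ_B(1→3) = n₃/n₁, so θ_B(1→3) = arctan(1.9174) = 62.46°.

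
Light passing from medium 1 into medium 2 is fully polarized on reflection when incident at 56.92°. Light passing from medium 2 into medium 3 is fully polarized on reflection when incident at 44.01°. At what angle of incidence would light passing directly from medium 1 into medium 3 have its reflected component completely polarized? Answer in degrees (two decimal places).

θ_B ≈ 56.01°

n₂/n₁ = tan 56.92° = 1.5352 and n₃/n₂ = tan 44.01° = 0.9660.
n₃/n₁ = 1.4830. Then tan θ_B(1→3) = n₃/n₁, so θ_B(1→3) = arctan(1.4830) = 56.01°.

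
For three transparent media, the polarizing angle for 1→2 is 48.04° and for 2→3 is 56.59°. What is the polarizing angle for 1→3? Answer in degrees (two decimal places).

n₂/n₁ = tan 48.04° = 1.1122 and n₃/n₂ = tan 56.59° = 1.5160.
So n₃/n₁ = (n₂/n₁)(n₃/n₂) = 1.1122 × 1.5160 = 1.6861.
θ_B(1→3) = arctan(1.6861) = 59.33°.

θ_B ≈ 59.33°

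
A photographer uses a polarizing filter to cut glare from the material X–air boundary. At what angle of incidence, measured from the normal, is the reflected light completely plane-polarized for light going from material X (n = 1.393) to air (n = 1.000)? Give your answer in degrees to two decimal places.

θ_B ≈ 35.67°

At Brewster's angle the reflected and refracted rays are perpendicular, which with Snell's law gives tan θ_B = n₂/n₁.
tan θ_B = n₂/n₁ = 1.000/1.393 = 0.7179.
So θ_B = arctan 0.7179 = 35.67°.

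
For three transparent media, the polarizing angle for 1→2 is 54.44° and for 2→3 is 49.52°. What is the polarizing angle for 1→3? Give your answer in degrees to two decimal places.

θ_B ≈ 58.61°

Each Brewster angle gives a ratio: n₂/n₁ = tan 54.44° = 1.3988, n₃/n₂ = tan 49.52° = 1.1717.
n₃/n₁ = 1.6390. Then tan θ_B(1→3) = n₃/n₁, so θ_B(1→3) = arctan(1.6390) = 58.61°.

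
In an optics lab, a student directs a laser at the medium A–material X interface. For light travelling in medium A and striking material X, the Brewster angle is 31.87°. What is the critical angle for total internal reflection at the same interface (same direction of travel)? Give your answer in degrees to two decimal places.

From Brewster, n₂/n₁ = tan θ_B = tan 31.87° = 0.6217.
Then sin θ_c = n₂/n₁ = 0.6217, so θ_c = arcsin 0.6217 = 38.44°.

θ_c ≈ 38.44°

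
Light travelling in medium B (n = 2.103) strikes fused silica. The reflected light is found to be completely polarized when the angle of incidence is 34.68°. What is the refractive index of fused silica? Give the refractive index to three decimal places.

n ≈ 1.455

Brewster's law: tan θ_B = n₂/n₁ (light incident in medium B, refracted into fused silica).
n₂ = n₁ tan θ_B = 2.103 × tan 34.68° = 1.455.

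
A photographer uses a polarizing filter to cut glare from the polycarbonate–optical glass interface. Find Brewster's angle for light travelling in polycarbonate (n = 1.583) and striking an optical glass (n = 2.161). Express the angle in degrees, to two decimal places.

θ_B ≈ 53.78°

Brewster's condition: tan θ_B = n₂/n₁ = 2.161/1.583 = 1.3651.
So θ_B = arctan 1.3651 = 53.78°.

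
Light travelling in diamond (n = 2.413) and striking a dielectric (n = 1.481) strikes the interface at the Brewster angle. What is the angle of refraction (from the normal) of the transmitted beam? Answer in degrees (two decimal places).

tan θ_B = n₂/n₁ = 1.481/2.413 = 0.6138, so θ_B = 31.54°.
At Brewster's angle the reflected and refracted rays are perpendicular, so θ_t = 90° − θ_B = 90° − 31.54° = 58.46°.

θ_t ≈ 58.46°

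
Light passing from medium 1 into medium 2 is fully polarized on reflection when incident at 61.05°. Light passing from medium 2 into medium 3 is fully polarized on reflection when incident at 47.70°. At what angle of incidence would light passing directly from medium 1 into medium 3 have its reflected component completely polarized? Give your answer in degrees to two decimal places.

tan θ_B(1→2) = n₂/n₁ = tan 61.05° = 1.8078.
tan θ_B(2→3) = n₃/n₂ = tan 47.70° = 1.0990.
Multiplying, n₃/n₁ = 1.8078 × 1.0990 = 1.9867, and θ_B(1→3) = arctan 1.9867 = 63.28°.

θ_B ≈ 63.28°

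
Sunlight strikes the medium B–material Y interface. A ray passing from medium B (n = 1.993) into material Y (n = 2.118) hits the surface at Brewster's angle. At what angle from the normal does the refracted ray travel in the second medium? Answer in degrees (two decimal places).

θ_t ≈ 43.26°

tan θ_B = n₂/n₁ = 2.118/1.993 = 1.0627, so θ_B = 46.74°.
At Brewster's angle the reflected and refracted rays are perpendicular, so θ_t = 90° − θ_B = 90° − 46.74° = 43.26°.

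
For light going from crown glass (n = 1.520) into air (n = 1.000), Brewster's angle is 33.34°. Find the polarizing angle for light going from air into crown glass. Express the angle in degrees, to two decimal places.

θ_B' ≈ 56.66°

tan θ_B' = n₁/n₂ = 1/tan θ_B, so θ_B' = 90° − θ_B.
θ_B' = 90° − 33.34° = 56.66°.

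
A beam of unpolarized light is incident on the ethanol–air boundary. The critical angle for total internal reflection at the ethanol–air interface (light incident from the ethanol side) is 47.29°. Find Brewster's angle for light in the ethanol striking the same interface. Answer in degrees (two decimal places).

θ_B ≈ 36.31°

sin θ_c = n₂/n₁, so n₂/n₁ = sin 47.29° = 0.7348.
Brewster: tan θ_B = n₂/n₁ = 0.7348.
θ_B = arctan(0.7348) = 36.31°.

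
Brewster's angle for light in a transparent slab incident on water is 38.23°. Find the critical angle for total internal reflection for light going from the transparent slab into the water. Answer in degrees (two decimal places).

θ_c ≈ 51.98°

tan θ_B = n₂/n₁ = tan 38.23° = 0.7878.
Total internal reflection: sin θ_c = n₂/n₁ = 0.7878.
θ_c = arcsin(0.7878) = 51.98°.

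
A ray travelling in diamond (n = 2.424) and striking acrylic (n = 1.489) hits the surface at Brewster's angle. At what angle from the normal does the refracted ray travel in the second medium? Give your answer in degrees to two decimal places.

θ_t ≈ 58.44°

tan θ_B = n₂/n₁ = 1.489/2.424 = 0.6143, so θ_B = 31.56°.
Since θ_B + θ_t = 90° at Brewster incidence, θ_t = 90° − 31.56° = 58.44°.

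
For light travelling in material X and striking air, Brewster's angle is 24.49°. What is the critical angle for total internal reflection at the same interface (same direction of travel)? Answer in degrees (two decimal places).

θ_c ≈ 27.10°

n₂/n₁ = tan 24.49° = 0.4555; the critical angle satisfies sin θ_c = n₂/n₁.
θ_c = arcsin(0.4555) = 27.10°.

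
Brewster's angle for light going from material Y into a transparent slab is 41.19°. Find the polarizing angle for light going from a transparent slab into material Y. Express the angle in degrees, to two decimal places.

Reversing the direction swaps n₁ and n₂, so tan θ_B' = 1/tan θ_B and θ_B' = 90° − θ_B.
Hence θ_B' = 90° − 41.19° = 48.81°.

θ_B' ≈ 48.81°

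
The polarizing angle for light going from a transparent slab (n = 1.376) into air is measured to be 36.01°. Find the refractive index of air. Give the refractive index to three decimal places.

n ≈ 1.000

At the polarizing angle, tan θ_B = n₂/n₁ with n₁ on the incident side (a transparent slab) and n₂ on the transmitted side (air).
n₂ = n₁ tan θ_B = 1.376 × tan 36.01° = 1.000.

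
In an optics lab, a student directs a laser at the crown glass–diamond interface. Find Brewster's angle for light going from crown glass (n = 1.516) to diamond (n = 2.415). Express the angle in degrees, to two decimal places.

θ_B ≈ 57.88°

Brewster's condition: tan θ_B = n₂/n₁ = 2.415/1.516 = 1.5930.
So θ_B = arctan 1.5930 = 57.88°.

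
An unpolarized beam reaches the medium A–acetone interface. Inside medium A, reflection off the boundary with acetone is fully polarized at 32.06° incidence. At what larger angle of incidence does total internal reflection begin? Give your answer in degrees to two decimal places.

From Brewster, n₂/n₁ = tan θ_B = tan 32.06° = 0.6263.
Then sin θ_c = n₂/n₁ = 0.6263, so θ_c = arcsin 0.6263 = 38.78°.

θ_c ≈ 38.78°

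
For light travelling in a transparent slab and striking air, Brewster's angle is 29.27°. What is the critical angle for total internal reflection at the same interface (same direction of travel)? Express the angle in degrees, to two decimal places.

θ_c ≈ 34.09°

n₂/n₁ = tan 29.27° = 0.5605; the critical angle satisfies sin θ_c = n₂/n₁.
θ_c = arcsin(0.5605) = 34.09°.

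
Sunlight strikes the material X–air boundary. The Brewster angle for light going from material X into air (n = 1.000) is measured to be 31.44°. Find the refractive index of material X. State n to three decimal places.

n ≈ 1.636

Full polarization of the reflected beam means tan θ_B = n₂/n₁, where n₁ is the incident medium (material X).
n₁ = n₂ / tan θ_B = 1.000 / tan 31.44° = 1.636.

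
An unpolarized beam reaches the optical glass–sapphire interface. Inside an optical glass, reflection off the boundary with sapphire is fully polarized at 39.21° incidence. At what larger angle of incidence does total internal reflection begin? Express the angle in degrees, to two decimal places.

n₂/n₁ = tan 39.21° = 0.8159; the critical angle satisfies sin θ_c = n₂/n₁.
θ_c = arcsin(0.8159) = 54.67°.

θ_c ≈ 54.67°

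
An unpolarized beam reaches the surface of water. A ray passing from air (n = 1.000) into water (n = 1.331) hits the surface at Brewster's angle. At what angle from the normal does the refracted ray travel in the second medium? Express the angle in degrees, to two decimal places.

tan θ_B = n₂/n₁ = 1.331/1.000 = 1.3310, so θ_B = 53.08°.
Since θ_B + θ_t = 90° at Brewster incidence, θ_t = 90° − 53.08° = 36.92°.

θ_t ≈ 36.92°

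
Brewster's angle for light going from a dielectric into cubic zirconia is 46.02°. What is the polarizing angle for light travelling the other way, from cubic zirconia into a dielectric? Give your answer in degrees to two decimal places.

θ_B' ≈ 43.98°

The two Brewster angles are complementary: θ_B' = 90° − θ_B = 90° − 46.02° = 43.98°.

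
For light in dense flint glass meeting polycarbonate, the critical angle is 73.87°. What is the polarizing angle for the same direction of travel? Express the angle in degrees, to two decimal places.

θ_B ≈ 43.85°

n₂/n₁ = sin θ_c = sin 73.87° = 0.9606.
tan θ_B equals the same ratio, so θ_B = arctan(0.9606) = 43.85°.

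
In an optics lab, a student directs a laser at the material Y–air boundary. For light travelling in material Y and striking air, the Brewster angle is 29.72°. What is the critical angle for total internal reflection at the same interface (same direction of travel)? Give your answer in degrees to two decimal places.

θ_c ≈ 34.81°

From Brewster, n₂/n₁ = tan θ_B = tan 29.72° = 0.5709.
Then sin θ_c = n₂/n₁ = 0.5709, so θ_c = arcsin 0.5709 = 34.81°.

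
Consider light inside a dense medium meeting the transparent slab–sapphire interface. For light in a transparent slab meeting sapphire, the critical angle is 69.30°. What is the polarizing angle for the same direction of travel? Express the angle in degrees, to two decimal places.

sin θ_c = n₂/n₁, so n₂/n₁ = sin 69.30° = 0.9354.
Brewster: tan θ_B = n₂/n₁ = 0.9354.
θ_B = arctan(0.9354) = 43.09°.

θ_B ≈ 43.09°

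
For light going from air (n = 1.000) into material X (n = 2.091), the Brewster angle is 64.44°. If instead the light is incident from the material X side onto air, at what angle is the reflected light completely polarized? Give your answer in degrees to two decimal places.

Reversing the direction swaps n₁ and n₂, so tan θ_B' = 1/tan θ_B and θ_B' = 90° − θ_B.
Hence θ_B' = 90° − 64.44° = 25.56°.

θ_B' ≈ 25.56°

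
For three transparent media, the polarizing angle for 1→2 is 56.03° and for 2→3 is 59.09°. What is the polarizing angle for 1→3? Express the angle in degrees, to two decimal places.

θ_B ≈ 68.03°

tan θ_B(1→2) = n₂/n₁ = tan 56.03° = 1.4842.
tan θ_B(2→3) = n₃/n₂ = tan 59.09° = 1.6702.
So n₃/n₁ = (n₂/n₁)(n₃/n₂) = 1.4842 × 1.6702 = 2.4790.
θ_B(1→3) = arctan(2.4790) = 68.03°.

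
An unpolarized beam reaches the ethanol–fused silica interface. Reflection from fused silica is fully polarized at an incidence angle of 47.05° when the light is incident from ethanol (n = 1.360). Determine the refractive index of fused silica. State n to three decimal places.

Brewster's law: tan θ_B = n₂/n₁ (light incident in ethanol, refracted into fused silica).
n₂ = n₁ tan θ_B = 1.360 × tan 47.05° = 1.461.

n ≈ 1.461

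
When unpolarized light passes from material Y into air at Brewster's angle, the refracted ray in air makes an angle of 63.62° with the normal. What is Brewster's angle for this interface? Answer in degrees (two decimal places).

θ_B ≈ 26.38°

At Brewster's angle the reflected and refracted rays are perpendicular, so θ_B + θ_t = 90°.
So θ_B = 90° − θ_t = 90° − 63.62° = 26.38°.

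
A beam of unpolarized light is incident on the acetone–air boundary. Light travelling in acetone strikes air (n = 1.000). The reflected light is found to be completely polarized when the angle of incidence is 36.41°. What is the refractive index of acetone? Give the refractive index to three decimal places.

n ≈ 1.356

Full polarization of the reflected beam means tan θ_B = n₂/n₁, where n₁ is the incident medium (acetone).
n₁ = n₂ / tan θ_B = 1.000 / tan 36.41° = 1.356.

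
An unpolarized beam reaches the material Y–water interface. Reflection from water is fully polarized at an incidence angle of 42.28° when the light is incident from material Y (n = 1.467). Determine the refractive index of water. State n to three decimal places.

At Brewster's angle, tan θ_B = n₂/n₁ with n₁ on the incident side (material Y) and n₂ on the transmitted side (water).
n₂ = n₁ tan θ_B = 1.467 × tan 42.28° = 1.334.

n ≈ 1.334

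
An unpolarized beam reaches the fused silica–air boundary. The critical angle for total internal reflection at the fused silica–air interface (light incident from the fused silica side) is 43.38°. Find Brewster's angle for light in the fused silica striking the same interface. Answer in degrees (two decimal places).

n₂/n₁ = sin θ_c = sin 43.38° = 0.6868.
tan θ_B equals the same ratio, so θ_B = arctan(0.6868) = 34.48°.

θ_B ≈ 34.48°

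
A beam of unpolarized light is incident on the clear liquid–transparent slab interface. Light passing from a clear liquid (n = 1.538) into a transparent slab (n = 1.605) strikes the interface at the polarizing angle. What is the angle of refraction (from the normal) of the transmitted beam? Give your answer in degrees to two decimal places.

θ_t ≈ 43.78°

θ_B = arctan(n₂/n₁) = arctan(1.605/1.538) = 46.22°.
The refracted ray is perpendicular to the reflected ray, so θ_t = 90° − θ_B = 43.78°.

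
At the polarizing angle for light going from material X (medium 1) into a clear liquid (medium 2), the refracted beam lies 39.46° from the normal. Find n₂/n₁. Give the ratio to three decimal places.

At Brewster incidence θ_B = 90° − θ_t = 90° − 39.46° = 50.54°.
tan θ_B = n₂/n₁, so n₂/n₁ = tan 50.54° = 1.215.

n₂/n₁ ≈ 1.215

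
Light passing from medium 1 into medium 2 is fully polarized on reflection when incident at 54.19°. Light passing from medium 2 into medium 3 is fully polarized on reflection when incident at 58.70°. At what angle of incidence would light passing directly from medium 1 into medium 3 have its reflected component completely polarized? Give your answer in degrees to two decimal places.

n₂/n₁ = tan 54.19° = 1.3860 and n₃/n₂ = tan 58.70° = 1.6447.
Multiplying, n₃/n₁ = 1.3860 × 1.6447 = 2.2796, and θ_B(1→3) = arctan 2.2796 = 66.31°.

θ_B ≈ 66.31°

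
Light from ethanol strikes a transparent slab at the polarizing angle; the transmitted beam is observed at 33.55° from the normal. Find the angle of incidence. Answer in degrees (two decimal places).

θ_B ≈ 56.45°

Brewster's condition makes the reflected and refracted beams perpendicular: θ_B + θ_t = 90°.
θ_B = 90° − 33.55° = 56.45°.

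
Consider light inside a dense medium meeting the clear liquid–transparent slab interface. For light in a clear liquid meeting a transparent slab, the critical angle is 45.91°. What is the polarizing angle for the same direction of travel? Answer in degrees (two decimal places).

At the critical angle sin θ_c = n₂/n₁, giving n₂/n₁ = sin 45.91° = 0.7182.
Then tan θ_B = n₂/n₁ = 0.7182, so θ_B = arctan 0.7182 = 35.69°.

θ_B ≈ 35.69°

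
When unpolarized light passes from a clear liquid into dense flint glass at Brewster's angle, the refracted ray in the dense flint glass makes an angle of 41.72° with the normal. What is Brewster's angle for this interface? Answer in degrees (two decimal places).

Since the reflected and refracted rays are at right angles at the polarizing angle, θ_B + θ_t = 90°.
θ_B = 90° − 41.72° = 48.28°.

θ_B ≈ 48.28°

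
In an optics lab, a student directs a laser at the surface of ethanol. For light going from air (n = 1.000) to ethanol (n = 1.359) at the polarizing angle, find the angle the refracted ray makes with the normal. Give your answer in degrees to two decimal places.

θ_t ≈ 36.35°

tan θ_B = n₂/n₁ = 1.359/1.000 = 1.3590, so θ_B = 53.65°.
At Brewster's angle the reflected and refracted rays are perpendicular, so θ_t = 90° − θ_B = 90° − 53.65° = 36.35°.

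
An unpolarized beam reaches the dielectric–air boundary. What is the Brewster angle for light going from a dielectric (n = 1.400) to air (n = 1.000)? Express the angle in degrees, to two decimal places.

The reflected p-component vanishes when tan θ_B = n₂/n₁.
Brewster's condition: tan θ_B = n₂/n₁ = 1.000/1.400 = 0.7143.
So θ_B = arctan 0.7143 = 35.54°.

θ_B ≈ 35.54°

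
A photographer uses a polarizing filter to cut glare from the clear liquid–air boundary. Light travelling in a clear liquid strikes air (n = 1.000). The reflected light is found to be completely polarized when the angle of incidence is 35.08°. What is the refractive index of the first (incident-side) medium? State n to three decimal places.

n ≈ 1.424

At the polarizing angle, tan θ_B = n₂/n₁ with n₁ on the incident side (a clear liquid) and n₂ on the transmitted side (air).
n₁ = n₂ / tan θ_B = 1.000 / tan 35.08° = 1.424.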